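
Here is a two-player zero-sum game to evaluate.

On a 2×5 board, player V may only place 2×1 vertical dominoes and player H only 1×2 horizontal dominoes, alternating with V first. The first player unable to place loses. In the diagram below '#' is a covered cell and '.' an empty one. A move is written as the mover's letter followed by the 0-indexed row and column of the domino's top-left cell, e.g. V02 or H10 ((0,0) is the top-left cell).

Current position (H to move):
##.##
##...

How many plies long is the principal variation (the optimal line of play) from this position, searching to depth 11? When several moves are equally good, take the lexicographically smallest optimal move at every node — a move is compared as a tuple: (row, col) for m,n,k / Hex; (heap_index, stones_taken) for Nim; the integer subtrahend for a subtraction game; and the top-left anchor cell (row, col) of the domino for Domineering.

[##.##/##...] H move#1: H12:+1/##.##/####.*, H13:-1/##.##/##.##
[##.##/####.] end (terminal -1, V#2); searched ##.##/##... to 11

PV length from [##.##/##...]: 1 ply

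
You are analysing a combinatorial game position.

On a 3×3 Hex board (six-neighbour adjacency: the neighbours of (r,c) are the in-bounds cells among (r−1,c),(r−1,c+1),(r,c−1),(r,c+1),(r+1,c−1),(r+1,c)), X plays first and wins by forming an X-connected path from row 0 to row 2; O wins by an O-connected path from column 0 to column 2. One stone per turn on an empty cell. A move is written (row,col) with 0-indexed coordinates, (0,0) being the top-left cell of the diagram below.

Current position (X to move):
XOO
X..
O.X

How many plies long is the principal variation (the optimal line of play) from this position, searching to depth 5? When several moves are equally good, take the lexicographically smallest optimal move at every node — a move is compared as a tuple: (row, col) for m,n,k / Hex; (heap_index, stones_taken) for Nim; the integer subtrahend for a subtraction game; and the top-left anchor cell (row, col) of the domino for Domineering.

PV length from [XOO/X../O.X]: 3 plies

ply 1, X at XOO/X../O.X | (1,1)=+1→XOO/XX./O.X*; (1,2)=-1→XOO/X.X/O.X; (2,1)=-1→XOO/X../OXX
ply 2, O at XOO/XX./O.X | (1,2)=-1→XOO/XXO/O.X*; (2,1)=-1→XOO/XX./OOX
ply 3, X at XOO/XXO/O.X | (2,1)=+1→XOO/XXO/OXX*
ply 4: XOO/XXO/OXX is terminal -1 (O); from XOO/X../O.X depth 5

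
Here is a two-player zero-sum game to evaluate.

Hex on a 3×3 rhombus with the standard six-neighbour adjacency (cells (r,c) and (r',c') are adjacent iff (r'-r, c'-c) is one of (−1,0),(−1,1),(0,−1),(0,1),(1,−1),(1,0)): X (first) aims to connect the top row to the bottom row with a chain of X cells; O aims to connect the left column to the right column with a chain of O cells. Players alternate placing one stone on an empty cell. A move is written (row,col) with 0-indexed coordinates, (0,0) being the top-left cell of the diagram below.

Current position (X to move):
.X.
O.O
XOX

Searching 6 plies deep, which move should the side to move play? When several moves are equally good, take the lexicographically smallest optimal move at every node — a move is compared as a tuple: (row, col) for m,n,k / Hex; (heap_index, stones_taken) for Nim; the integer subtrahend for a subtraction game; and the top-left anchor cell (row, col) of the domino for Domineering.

X's best at [.X./O.O/XOX]: (1,1)

[.X./O.O/XOX] X move#1: (0,0):-1/XX./O.O/XOX, (0,2):-1/.XX/O.O/XOX, (1,1):+1/.X./OXO/XOX*
[.X./OXO/XOX] end (terminal -1, O#2); searched .X./O.O/XOX to 6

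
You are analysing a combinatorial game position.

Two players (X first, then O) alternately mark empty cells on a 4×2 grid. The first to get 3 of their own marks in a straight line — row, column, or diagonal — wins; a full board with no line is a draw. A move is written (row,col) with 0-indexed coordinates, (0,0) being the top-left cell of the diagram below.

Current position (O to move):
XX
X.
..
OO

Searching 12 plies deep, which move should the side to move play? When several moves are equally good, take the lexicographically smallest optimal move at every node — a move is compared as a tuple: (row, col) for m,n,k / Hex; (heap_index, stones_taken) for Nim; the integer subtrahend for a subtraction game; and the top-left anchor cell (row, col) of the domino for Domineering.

[XX/X./../OO] O move#1: (1,1):-1/XX/XO/../OO, (2,0):+0/XX/X./O./OO*, (2,1):-1/XX/X./.O/OO
[XX/X./O./OO] X move#2: (1,1):+0/XX/XX/O./OO*, (2,1):+0/XX/X./OX/OO
[XX/XX/O./OO] O move#3: (2,1):+0/XX/XX/OO/OO*
[XX/XX/OO/OO] end (terminal +0, X#4); searched XX/X./../OO to 12

O's best at [XX/X./../OO]: (2,0)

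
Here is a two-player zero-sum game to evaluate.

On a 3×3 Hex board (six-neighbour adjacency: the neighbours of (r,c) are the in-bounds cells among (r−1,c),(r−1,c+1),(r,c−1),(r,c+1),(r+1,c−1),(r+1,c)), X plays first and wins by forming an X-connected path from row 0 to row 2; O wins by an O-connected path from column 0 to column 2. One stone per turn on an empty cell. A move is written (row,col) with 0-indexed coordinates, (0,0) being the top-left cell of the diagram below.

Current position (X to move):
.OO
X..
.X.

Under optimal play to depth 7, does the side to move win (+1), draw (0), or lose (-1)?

ply 1, X at .OO/X../.X. | (0,0)=+1→XOO/X../.X.*; (1,1)=-1→.OO/XX./.X.; (1,2)=-1→.OO/X.X/.X.; (2,0)=-1→.OO/X../XX.; (2,2)=-1→.OO/X../.XX
ply 2, O at XOO/X../.X. | (1,1)=-1→XOO/XO./.X.*; (1,2)=-1→XOO/X.O/.X.; (2,0)=-1→XOO/X../OX.; (2,2)=-1→XOO/X../.XO
ply 3, X at XOO/XO./.X. | (1,2)=-1→XOO/XOX/.X.; (2,0)=+1→XOO/XO./XX.*; (2,2)=-1→XOO/XO./.XX
ply 4: XOO/XO./XX. is terminal -1 (O); from .OO/X../.X. depth 7

value(.OO/X../.X., X) = +1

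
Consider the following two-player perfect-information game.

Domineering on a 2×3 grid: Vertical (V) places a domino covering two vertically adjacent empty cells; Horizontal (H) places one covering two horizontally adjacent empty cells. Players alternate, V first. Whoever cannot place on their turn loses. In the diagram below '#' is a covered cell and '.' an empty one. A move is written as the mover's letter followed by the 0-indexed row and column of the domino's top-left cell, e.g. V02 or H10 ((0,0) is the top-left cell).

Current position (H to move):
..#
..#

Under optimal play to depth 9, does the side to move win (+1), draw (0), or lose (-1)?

value(..#/..#, H) = +1

[..#/..#] H move#1: H00:+1/###/..#*, H10:+1/..#/###
[###/..#] end (terminal -1, V#2); searched ..#/..# to 9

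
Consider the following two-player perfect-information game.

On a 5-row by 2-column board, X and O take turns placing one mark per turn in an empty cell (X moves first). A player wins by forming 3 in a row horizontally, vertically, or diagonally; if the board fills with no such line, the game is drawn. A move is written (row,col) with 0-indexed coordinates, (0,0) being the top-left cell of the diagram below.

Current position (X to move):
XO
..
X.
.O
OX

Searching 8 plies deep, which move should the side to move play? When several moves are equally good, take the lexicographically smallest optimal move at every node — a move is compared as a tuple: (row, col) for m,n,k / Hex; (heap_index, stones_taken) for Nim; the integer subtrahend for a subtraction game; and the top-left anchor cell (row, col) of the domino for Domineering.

ply 1, X at XO/../X./.O/OX | (1,0)=+1→XO/X./X./.O/OX*; (1,1)=+0→XO/.X/X./.O/OX; (2,1)=+0→XO/../XX/.O/OX; (3,0)=+0→XO/../X./XO/OX
ply 2: XO/X./X./.O/OX is terminal -1 (O); from XO/../X./.O/OX depth 8

X's best at [XO/../X./.O/OX]: (1,0)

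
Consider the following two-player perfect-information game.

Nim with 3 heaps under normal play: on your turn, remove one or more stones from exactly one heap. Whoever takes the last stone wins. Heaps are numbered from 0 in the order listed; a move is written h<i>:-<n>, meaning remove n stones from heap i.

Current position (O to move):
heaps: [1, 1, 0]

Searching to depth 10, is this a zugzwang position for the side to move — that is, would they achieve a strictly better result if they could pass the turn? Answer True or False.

zugzwang((1,1,0), O) = True

ply 1, O at (1,1,0) | h0:-1=-1→(0,1,0)*; h1:-1=-1→(1,0,0)
ply 2, X at (0,1,0) | h1:-1=+1→(0,0,0)*
ply 3: (0,0,0) is terminal -1 (O); from (1,1,0) depth 10
suppose O passes — search the same position with X to move:
pass> ply 1, X at (1,1,0) | h0:-1=-1→(0,1,0)*; h1:-1=-1→(1,0,0)
pass> ply 2, O at (0,1,0) | h1:-1=+1→(0,0,0)*
pass> ply 3: (0,0,0) is terminal -1 (X); from (1,1,0) depth 10
for O: play -1, pass +1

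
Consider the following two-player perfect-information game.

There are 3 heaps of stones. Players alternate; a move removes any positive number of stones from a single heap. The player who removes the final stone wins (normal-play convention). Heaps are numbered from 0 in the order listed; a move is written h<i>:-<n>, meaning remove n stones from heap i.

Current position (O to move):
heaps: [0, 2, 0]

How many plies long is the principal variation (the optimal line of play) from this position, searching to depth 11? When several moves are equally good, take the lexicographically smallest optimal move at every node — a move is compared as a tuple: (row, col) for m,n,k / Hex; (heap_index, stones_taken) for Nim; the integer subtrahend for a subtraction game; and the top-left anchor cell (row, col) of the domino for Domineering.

[(0,2,0)] O move#1: h1:-1:-1/(0,1,0), h1:-2:+1/(0,0,0)*
[(0,0,0)] end (terminal -1, X#2); searched (0,2,0) to 11

PV length from [(0,2,0)]: 1 ply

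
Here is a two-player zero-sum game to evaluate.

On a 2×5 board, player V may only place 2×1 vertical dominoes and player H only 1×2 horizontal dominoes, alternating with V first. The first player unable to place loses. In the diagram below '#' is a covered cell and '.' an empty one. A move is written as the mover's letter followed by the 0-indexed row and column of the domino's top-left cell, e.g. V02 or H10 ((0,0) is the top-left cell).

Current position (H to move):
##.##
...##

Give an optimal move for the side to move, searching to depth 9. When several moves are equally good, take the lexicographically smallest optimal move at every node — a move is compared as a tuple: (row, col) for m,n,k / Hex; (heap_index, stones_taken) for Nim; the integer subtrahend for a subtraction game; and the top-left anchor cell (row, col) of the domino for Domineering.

H's best at [##.##/...##]: H11

ply 1, H at ##.##/...## | H10=-1→##.##/##.##; H11=+1→##.##/.####*
ply 2: ##.##/.#### is terminal -1 (V); from ##.##/...## depth 9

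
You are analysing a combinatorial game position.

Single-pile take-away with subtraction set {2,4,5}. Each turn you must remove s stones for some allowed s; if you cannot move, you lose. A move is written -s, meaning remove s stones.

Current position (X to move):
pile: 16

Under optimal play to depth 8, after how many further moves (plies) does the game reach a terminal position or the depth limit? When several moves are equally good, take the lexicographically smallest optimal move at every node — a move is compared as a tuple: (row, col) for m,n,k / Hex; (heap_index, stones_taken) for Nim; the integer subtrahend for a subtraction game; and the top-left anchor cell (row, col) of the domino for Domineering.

p1 X@[16]: -2[14]+1* -4[12]-1 -5[11]-1
p2 O@[14]: -2[12]-1* -4[10]-1 -5[9]-1
p3 X@[12]: -2[10]-1 -4[8]+1* -5[7]+1
p4 O@[8]: -2[6]-1* -4[4]-1 -5[3]-1
p5 X@[6]: -2[4]-1 -4[2]-1 -5[1]+1*
p6 O@[1] terminal -1; root [16] d8

PV length from [16]: 5 plies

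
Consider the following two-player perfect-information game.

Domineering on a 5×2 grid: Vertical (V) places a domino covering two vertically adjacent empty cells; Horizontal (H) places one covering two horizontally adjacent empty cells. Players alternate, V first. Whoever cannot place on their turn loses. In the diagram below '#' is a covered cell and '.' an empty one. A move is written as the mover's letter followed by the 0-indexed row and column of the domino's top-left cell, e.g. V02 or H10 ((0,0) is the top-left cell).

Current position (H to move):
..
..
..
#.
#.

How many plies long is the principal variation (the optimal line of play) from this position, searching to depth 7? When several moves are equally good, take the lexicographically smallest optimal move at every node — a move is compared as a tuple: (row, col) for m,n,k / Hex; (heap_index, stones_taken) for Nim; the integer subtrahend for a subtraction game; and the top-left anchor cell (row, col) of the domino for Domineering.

ply 1, H at ../../../#./#. | H00=-1→##/../../#./#.; H10=+1→../##/../#./#.*; H20=-1→../../##/#./#.
ply 2, V at ../##/../#./#. | V21=-1→../##/.#/##/#.*; V31=-1→../##/../##/##
ply 3, H at ../##/.#/##/#. | H00=+1→##/##/.#/##/#.*
ply 4: ##/##/.#/##/#. is terminal -1 (V); from ../../../#./#. depth 7

PV length from [../../../#./#.]: 3 plies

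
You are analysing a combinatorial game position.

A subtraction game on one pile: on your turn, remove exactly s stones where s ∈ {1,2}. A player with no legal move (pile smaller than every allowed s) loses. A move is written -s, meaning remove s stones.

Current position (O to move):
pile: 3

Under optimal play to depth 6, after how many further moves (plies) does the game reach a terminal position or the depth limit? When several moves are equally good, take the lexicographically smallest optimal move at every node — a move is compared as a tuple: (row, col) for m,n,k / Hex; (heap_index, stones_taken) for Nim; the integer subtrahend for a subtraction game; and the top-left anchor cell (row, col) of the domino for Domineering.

PV length from [3]: 2 plies

p1 O@[3]: -1[2]-1* -2[1]-1
p2 X@[2]: -1[1]-1 -2[0]+1*
p3 O@[0] terminal -1; root [3] d6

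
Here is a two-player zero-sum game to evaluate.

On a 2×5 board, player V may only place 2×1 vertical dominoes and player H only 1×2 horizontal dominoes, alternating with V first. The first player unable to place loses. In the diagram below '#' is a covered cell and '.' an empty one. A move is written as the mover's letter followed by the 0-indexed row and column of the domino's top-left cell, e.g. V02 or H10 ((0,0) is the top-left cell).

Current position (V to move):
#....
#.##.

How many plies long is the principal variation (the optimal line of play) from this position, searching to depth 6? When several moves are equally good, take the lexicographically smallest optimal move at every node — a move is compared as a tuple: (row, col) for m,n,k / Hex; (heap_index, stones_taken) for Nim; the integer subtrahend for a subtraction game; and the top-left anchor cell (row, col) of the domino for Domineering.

PV length from [#..../#.##.]: 2 plies

[#..../#.##.] V move#1: V01:-1/##.../####.*, V04:-1/#...#/#.###
[##.../####.] H move#2: H02:-1/####./####., H03:+1/##.##/####.*
[##.##/####.] end (terminal -1, V#3); searched #..../#.##. to 6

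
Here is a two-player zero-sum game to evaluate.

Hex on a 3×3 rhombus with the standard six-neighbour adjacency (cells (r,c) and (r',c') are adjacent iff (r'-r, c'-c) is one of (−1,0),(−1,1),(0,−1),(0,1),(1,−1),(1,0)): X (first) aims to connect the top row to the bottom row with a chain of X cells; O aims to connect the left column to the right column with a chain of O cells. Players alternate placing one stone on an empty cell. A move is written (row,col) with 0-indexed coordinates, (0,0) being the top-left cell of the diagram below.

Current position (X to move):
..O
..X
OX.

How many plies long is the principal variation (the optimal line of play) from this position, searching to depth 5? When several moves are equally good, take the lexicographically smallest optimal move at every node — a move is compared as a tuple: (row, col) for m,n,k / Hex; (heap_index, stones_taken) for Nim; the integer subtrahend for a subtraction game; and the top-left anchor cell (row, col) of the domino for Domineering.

PV length from [..O/..X/OX.]: 4 plies

ply 1, X at ..O/..X/OX. | (0,0)=-1→X.O/..X/OX.*; (0,1)=-1→.XO/..X/OX.; (1,0)=-1→..O/X.X/OX.; (1,1)=-1→..O/.XX/OX.; (2,2)=-1→..O/..X/OXX
ply 2, O at X.O/..X/OX. | (0,1)=+1→XOO/..X/OX.*; (1,0)=+1→X.O/O.X/OX.; (1,1)=+1→X.O/.OX/OX.; (2,2)=-1→X.O/..X/OXO
ply 3, X at XOO/..X/OX. | (1,0)=-1→XOO/X.X/OX.*; (1,1)=-1→XOO/.XX/OX.; (2,2)=-1→XOO/..X/OXX
ply 4, O at XOO/X.X/OX. | (1,1)=+1→XOO/XOX/OX.*; (2,2)=-1→XOO/X.X/OXO
ply 5: XOO/XOX/OX. is terminal -1 (X); from ..O/..X/OX. depth 5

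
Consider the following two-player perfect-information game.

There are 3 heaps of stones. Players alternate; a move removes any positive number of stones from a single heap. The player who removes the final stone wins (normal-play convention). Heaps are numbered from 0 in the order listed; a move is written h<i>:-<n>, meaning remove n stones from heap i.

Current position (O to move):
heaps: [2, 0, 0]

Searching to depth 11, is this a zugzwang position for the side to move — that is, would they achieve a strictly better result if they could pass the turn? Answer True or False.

zugzwang((2,0,0), O) = False

p1 O@[(2,0,0)]: h0:-1[(1,0,0)]-1 h0:-2[(0,0,0)]+1*
p2 X@[(0,0,0)] terminal -1; root [(2,0,0)] d11
pass branch (X moves first from the same position):
  | p1 X@[(2,0,0)]: h0:-1[(1,0,0)]-1 h0:-2[(0,0,0)]+1*
  | p2 O@[(0,0,0)] terminal -1; root [(2,0,0)] d11
O moving scores +1; O passing scores -1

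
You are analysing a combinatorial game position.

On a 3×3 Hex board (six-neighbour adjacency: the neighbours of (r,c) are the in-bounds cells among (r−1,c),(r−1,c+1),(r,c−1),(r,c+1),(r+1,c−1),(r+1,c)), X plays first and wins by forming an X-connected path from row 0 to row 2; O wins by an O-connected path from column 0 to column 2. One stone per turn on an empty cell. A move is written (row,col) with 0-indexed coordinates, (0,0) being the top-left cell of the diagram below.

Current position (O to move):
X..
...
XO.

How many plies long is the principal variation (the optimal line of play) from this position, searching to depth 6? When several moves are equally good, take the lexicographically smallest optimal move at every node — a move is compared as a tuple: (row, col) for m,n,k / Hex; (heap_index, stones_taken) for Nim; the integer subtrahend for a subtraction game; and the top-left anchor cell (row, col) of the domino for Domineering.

PV length from [X../.../XO.]: 4 plies

[X../.../XO.] O move#1: (0,1):-1/XO./.../XO.*, (0,2):-1/X.O/.../XO., (1,0):-1/X../O../XO., (1,1):-1/X../.O./XO., (1,2):-1/X../..O/XO., (2,2):-1/X../.../XOO
[XO./.../XO.] X move#2: (0,2):+1/XOX/.../XO.*, (1,0):+1/XO./X../XO., (1,1):+1/XO./.X./XO., (1,2):+1/XO./..X/XO., (2,2):+1/XO./.../XOX
[XOX/.../XO.] O move#3: (1,0):-1/XOX/O../XO.*, (1,1):-1/XOX/.O./XO., (1,2):-1/XOX/..O/XO., (2,2):-1/XOX/.../XOO
[XOX/O../XO.] X move#4: (1,1):+1/XOX/OX./XO.*, (1,2):+1/XOX/O.X/XO., (2,2):+1/XOX/O../XOX
[XOX/OX./XO.] end (terminal -1, O#5); searched X../.../XO. to 6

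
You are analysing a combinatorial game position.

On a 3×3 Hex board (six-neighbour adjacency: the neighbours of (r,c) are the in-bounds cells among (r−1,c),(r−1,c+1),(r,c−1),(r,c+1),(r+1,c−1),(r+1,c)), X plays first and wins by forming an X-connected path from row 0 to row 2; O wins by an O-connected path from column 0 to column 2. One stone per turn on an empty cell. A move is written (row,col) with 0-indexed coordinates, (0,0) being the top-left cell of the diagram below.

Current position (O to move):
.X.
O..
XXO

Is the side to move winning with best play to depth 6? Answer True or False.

[.X./O../XXO] O move#1: (0,0):-1/OX./O../XXO, (0,2):-1/.XO/O../XXO, (1,1):+1/.X./OO./XXO*, (1,2):-1/.X./O.O/XXO
[.X./OO./XXO] X move#2: (0,0):-1/XX./OO./XXO*, (0,2):-1/.XX/OO./XXO, (1,2):-1/.X./OOX/XXO
[XX./OO./XXO] O move#3: (0,2):+1/XXO/OO./XXO*, (1,2):+1/XX./OOO/XXO
[XXO/OO./XXO] end (terminal -1, X#4); searched .X./O../XXO to 6

O winning at [.X./O../XXO]: True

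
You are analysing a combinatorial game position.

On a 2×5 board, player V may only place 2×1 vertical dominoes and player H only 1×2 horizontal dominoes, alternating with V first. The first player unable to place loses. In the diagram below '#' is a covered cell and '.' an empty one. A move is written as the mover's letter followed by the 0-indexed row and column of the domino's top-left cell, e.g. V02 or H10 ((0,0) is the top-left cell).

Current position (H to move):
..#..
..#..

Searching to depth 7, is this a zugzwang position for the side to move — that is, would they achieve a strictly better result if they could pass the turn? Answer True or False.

zugzwang(..#../..#.., H) = True

p1 H@[..#../..#..]: H00[###../..#..]-1* H03[..###/..#..]-1 H10[..#../###..]-1 H13[..#../..###]-1
p2 V@[###../..#..]: V03[####./..##.]+1* V04[###.#/..#.#]+1
p3 H@[####./..##.]: H10[####./####.]-1*
p4 V@[####./####.]: V04[#####/#####]+1*
p5 H@[#####/#####] terminal -1; root [..#../..#..] d7
suppose H passes — search the same position with V to move:
pass> p1 V@[..#../..#..]: V00[#.#../#.#..]-1* V01[.##../.##..]-1 V03[..##./..##.]-1 V04[..#.#/..#.#]-1
pass> p2 H@[#.#../#.#..]: H03[#.###/#.#..]+1* H13[#.#../#.###]+1
pass> p3 V@[#.###/#.#..]: V01[#####/###..]-1*
pass> p4 H@[#####/###..]: H13[#####/#####]+1*
pass> p5 V@[#####/#####] terminal -1; root [..#../..#..] d7
for H: play -1, pass +1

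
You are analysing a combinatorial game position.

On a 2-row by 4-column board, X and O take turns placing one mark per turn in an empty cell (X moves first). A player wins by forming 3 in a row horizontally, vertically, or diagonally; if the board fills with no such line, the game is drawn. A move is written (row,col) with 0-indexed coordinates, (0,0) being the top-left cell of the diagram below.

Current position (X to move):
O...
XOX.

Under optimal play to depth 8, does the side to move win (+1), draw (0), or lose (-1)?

value(O.../XOX., X) = 0

[O.../XOX.] X move#1: (0,1):+0/OX../XOX.*, (0,2):+0/O.X./XOX., (0,3):+0/O..X/XOX., (1,3):+0/O.../XOXX
[OX../XOX.] O move#2: (0,2):+0/OXO./XOX.*, (0,3):+0/OX.O/XOX., (1,3):+0/OX../XOXO
[OXO./XOX.] X move#3: (0,3):+0/OXOX/XOX.*, (1,3):+0/OXO./XOXX
[OXOX/XOX.] O move#4: (1,3):+0/OXOX/XOXO*
[OXOX/XOXO] end (terminal +0, X#5); searched O.../XOX. to 8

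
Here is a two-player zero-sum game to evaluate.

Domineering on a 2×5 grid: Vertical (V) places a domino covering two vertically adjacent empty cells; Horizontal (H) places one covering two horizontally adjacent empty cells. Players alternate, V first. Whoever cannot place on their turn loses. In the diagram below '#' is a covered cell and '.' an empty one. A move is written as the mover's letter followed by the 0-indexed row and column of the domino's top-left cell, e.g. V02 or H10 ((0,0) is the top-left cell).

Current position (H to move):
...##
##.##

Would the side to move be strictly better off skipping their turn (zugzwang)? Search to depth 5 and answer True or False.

zugzwang(...##/##.##, H) = False

[...##/##.##] H move#1: H00:-1/##.##/##.##, H01:+1/.####/##.##*
[.####/##.##] end (terminal -1, V#2); searched ...##/##.## to 5
pass branch (V moves first from the same position):
  | [...##/##.##] V move#1: V02:-1/..###/#####*
  | [..###/#####] H move#2: H00:+1/#####/#####*
  | [#####/#####] end (terminal -1, V#3); searched ...##/##.## to 5
H moving scores +1; H passing scores +1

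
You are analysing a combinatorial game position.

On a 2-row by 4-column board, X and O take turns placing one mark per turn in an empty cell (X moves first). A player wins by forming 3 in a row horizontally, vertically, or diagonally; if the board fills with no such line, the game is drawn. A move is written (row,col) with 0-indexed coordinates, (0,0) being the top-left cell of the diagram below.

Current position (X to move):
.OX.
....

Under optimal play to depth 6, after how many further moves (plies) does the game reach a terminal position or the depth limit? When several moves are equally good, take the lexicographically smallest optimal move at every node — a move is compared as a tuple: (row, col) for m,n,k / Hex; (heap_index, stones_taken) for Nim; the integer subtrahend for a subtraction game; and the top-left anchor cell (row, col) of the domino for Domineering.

[.OX./....] X move#1: (0,0):+0/XOX./....*, (0,3):+0/.OXX/...., (1,0):+0/.OX./X..., (1,1):+0/.OX./.X.., (1,2):+0/.OX./..X., (1,3):+0/.OX./...X
[XOX./....] O move#2: (0,3):+0/XOXO/....*, (1,0):+0/XOX./O..., (1,1):+0/XOX./.O.., (1,2):+0/XOX./..O., (1,3):+0/XOX./...O
[XOXO/....] X move#3: (1,0):+0/XOXO/X...*, (1,1):+0/XOXO/.X.., (1,2):+0/XOXO/..X., (1,3):+0/XOXO/...X
[XOXO/X...] O move#4: (1,1):+0/XOXO/XO..*, (1,2):+0/XOXO/X.O., (1,3):+0/XOXO/X..O
[XOXO/XO..] X move#5: (1,2):+0/XOXO/XOX.*, (1,3):+0/XOXO/XO.X
[XOXO/XOX.] O move#6: (1,3):+0/XOXO/XOXO*
[XOXO/XOXO] end (terminal +0, X#7); searched .OX./.... to 6

PV length from [.OX./....]: 6 plies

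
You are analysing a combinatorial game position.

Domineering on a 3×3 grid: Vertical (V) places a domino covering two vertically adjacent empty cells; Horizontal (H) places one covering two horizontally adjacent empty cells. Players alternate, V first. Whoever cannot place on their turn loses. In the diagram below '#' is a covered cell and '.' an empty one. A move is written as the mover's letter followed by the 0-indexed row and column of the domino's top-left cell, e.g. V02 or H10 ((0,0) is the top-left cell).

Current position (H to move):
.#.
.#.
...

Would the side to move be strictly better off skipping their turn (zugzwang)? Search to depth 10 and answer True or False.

ply 1, H at .#./.#./... | H20=-1→.#./.#./##.*; H21=-1→.#./.#./.##
ply 2, V at .#./.#./##. | V00=+1→##./##./##.*; V02=+1→.##/.##/##.; V12=+1→.#./.##/###
ply 3: ##./##./##. is terminal -1 (H); from .#./.#./... depth 10
suppose H passes — search the same position with V to move:
pass> ply 1, V at .#./.#./... | V00=+1→##./##./...*; V02=+1→.##/.##/...; V10=+1→.#./##./#..; V12=+1→.#./.##/..#
pass> ply 2, H at ##./##./... | H20=-1→##./##./##.*; H21=-1→##./##./.##
pass> ply 3, V at ##./##./##. | V02=+1→###/###/##.*; V12=+1→##./###/###
pass> ply 4: ###/###/##. is terminal -1 (H); from .#./.#./... depth 10
for H: play -1, pass -1

zugzwang(.#./.#./..., H) = False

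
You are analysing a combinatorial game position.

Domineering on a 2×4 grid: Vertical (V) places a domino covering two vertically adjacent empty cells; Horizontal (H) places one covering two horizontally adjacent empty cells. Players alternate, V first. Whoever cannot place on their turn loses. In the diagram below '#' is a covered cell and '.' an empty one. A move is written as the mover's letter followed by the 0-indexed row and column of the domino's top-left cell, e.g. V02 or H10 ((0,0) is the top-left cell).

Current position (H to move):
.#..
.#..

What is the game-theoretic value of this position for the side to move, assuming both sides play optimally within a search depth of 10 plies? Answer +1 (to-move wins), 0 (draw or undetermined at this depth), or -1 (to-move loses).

ply 1, H at .#../.#.. | H02=+1→.###/.#..*; H12=+1→.#../.###
ply 2, V at .###/.#.. | V00=-1→####/##..*
ply 3, H at ####/##.. | H12=+1→####/####*
ply 4: ####/#### is terminal -1 (V); from .#../.#.. depth 10

value(.#../.#.., H) = +1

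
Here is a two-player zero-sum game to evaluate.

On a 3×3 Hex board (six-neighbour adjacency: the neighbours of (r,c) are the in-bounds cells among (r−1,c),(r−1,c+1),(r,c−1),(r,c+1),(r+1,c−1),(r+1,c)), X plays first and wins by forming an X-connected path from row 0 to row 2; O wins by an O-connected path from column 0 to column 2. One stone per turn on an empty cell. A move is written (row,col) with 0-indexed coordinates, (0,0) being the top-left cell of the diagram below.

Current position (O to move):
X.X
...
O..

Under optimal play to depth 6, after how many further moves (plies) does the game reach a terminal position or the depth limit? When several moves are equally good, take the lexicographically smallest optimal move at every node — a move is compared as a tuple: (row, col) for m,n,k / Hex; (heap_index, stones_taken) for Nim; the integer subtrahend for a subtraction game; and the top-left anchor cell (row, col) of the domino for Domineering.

ply 1, O at X.X/.../O.. | (0,1)=-1→XOX/.../O..; (1,0)=-1→X.X/O../O..; (1,1)=-1→X.X/.O./O..; (1,2)=+1→X.X/..O/O..*; (2,1)=+1→X.X/.../OO.; (2,2)=-1→X.X/.../O.O
ply 2, X at X.X/..O/O.. | (0,1)=-1→XXX/..O/O..*; (1,0)=-1→X.X/X.O/O..; (1,1)=-1→X.X/.XO/O..; (2,1)=-1→X.X/..O/OX.; (2,2)=-1→X.X/..O/O.X
ply 3, O at XXX/..O/O.. | (1,0)=+1→XXX/O.O/O..*; (1,1)=+1→XXX/.OO/O..; (2,1)=+1→XXX/..O/OO.; (2,2)=+1→XXX/..O/O.O
ply 4, X at XXX/O.O/O.. | (1,1)=-1→XXX/OXO/O..*; (2,1)=-1→XXX/O.O/OX.; (2,2)=-1→XXX/O.O/O.X
ply 5, O at XXX/OXO/O.. | (2,1)=+1→XXX/OXO/OO.*; (2,2)=-1→XXX/OXO/O.O
ply 6: XXX/OXO/OO. is terminal -1 (X); from X.X/.../O.. depth 6

PV length from [X.X/.../O..]: 5 plies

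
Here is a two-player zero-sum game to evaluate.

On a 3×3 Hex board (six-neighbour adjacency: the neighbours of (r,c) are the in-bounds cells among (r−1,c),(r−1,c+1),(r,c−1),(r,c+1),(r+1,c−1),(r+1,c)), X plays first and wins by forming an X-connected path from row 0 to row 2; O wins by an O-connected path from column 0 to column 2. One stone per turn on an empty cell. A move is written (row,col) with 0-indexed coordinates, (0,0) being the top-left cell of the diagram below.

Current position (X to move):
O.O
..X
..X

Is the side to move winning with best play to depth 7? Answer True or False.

X winning at [O.O/..X/..X]: False

ply 1, X at O.O/..X/..X | (0,1)=-1→OXO/..X/..X*; (1,0)=-1→O.O/X.X/..X; (1,1)=-1→O.O/.XX/..X; (2,0)=-1→O.O/..X/X.X; (2,1)=-1→O.O/..X/.XX
ply 2, O at OXO/..X/..X | (1,0)=-1→OXO/O.X/..X; (1,1)=+1→OXO/.OX/..X*; (2,0)=-1→OXO/..X/O.X; (2,1)=-1→OXO/..X/.OX
ply 3, X at OXO/.OX/..X | (1,0)=-1→OXO/XOX/..X*; (2,0)=-1→OXO/.OX/X.X; (2,1)=-1→OXO/.OX/.XX
ply 4, O at OXO/XOX/..X | (2,0)=+1→OXO/XOX/O.X*; (2,1)=-1→OXO/XOX/.OX
ply 5: OXO/XOX/O.X is terminal -1 (X); from O.O/..X/..X depth 7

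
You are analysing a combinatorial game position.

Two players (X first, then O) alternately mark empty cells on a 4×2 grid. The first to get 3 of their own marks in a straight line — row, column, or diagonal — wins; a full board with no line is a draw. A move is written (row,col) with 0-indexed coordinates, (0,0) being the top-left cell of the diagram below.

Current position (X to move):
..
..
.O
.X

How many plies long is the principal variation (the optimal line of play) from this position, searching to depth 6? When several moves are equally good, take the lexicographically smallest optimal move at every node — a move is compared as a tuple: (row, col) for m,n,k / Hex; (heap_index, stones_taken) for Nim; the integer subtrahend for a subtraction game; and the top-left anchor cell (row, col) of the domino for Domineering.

PV length from [../../.O/.X]: 6 plies

[../../.O/.X] X move#1: (0,0):+0/X./../.O/.X*, (0,1):+0/.X/../.O/.X, (1,0):+0/../X./.O/.X, (1,1):+0/../.X/.O/.X, (2,0):+0/../../XO/.X, (3,0):+0/../../.O/XX
[X./../.O/.X] O move#2: (0,1):+0/XO/../.O/.X*, (1,0):+0/X./O./.O/.X, (1,1):+0/X./.O/.O/.X, (2,0):+0/X./../OO/.X, (3,0):+0/X./../.O/OX
[XO/../.O/.X] X move#3: (1,0):-1/XO/X./.O/.X, (1,1):+0/XO/.X/.O/.X*, (2,0):-1/XO/../XO/.X, (3,0):-1/XO/../.O/XX
[XO/.X/.O/.X] O move#4: (1,0):+0/XO/OX/.O/.X*, (2,0):+0/XO/.X/OO/.X, (3,0):+0/XO/.X/.O/OX
[XO/OX/.O/.X] X move#5: (2,0):+0/XO/OX/XO/.X*, (3,0):+0/XO/OX/.O/XX
[XO/OX/XO/.X] O move#6: (3,0):+0/XO/OX/XO/OX*
[XO/OX/XO/OX] end (terminal +0, X#7); searched ../../.O/.X to 6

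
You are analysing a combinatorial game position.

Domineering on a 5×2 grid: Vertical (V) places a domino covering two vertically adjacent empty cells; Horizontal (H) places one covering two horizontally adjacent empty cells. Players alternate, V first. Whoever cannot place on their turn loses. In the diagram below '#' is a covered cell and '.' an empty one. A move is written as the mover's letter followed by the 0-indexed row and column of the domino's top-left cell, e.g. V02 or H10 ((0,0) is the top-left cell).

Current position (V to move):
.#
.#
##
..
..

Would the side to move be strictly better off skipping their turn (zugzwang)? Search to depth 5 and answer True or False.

zugzwang(.#/.#/##/../.., V) = False

ply 1, V at .#/.#/##/../.. | V00=-1→##/##/##/../..; V30=+1→.#/.#/##/#./#.*; V31=+1→.#/.#/##/.#/.#
ply 2: .#/.#/##/#./#. is terminal -1 (H); from .#/.#/##/../.. depth 5
suppose V passes — search the same position with H to move:
pass> ply 1, H at .#/.#/##/../.. | H30=+1→.#/.#/##/##/..*; H40=+1→.#/.#/##/../##
pass> ply 2, V at .#/.#/##/##/.. | V00=-1→##/##/##/##/..*
pass> ply 3, H at ##/##/##/##/.. | H40=+1→##/##/##/##/##*
pass> ply 4: ##/##/##/##/## is terminal -1 (V); from .#/.#/##/../.. depth 5
for V: play +1, pass -1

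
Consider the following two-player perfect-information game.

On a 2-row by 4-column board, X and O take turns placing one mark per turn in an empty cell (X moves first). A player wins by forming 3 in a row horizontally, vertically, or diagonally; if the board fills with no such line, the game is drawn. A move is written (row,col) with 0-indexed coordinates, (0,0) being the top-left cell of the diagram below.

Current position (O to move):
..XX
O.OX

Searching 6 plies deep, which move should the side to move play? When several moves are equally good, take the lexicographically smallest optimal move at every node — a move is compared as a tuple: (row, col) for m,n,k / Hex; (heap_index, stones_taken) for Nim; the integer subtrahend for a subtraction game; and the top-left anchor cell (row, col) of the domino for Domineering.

[..XX/O.OX] O move#1: (0,0):-1/O.XX/O.OX, (0,1):+0/.OXX/O.OX, (1,1):+1/..XX/OOOX*
[..XX/OOOX] end (terminal -1, X#2); searched ..XX/O.OX to 6

O's best at [..XX/O.OX]: (1,1)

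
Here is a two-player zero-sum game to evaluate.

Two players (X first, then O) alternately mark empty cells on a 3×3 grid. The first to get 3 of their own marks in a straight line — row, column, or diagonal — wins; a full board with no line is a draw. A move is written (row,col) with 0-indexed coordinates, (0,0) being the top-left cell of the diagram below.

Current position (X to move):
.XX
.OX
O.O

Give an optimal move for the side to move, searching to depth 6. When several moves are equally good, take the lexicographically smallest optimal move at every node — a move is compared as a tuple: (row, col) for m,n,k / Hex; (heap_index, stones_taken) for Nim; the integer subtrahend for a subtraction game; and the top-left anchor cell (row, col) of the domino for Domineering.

X's best at [.XX/.OX/O.O]: (0,0)

p1 X@[.XX/.OX/O.O]: (0,0)[XXX/.OX/O.O]+1* (1,0)[.XX/XOX/O.O]-1 (2,1)[.XX/.OX/OXO]-1
p2 O@[XXX/.OX/O.O] terminal -1; root [.XX/.OX/O.O] d6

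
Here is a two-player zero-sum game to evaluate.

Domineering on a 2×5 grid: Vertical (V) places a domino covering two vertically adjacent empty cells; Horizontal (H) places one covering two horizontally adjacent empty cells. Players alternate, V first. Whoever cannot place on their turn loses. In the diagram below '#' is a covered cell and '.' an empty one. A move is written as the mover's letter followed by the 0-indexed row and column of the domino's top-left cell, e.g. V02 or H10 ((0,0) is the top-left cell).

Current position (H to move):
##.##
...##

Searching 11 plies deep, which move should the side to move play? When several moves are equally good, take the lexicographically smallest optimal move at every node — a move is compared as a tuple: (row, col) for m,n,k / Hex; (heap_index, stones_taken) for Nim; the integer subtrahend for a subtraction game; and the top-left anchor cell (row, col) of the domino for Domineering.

H's best at [##.##/...##]: H11

p1 H@[##.##/...##]: H10[##.##/##.##]-1 H11[##.##/.####]+1*
p2 V@[##.##/.####] terminal -1; root [##.##/...##] d11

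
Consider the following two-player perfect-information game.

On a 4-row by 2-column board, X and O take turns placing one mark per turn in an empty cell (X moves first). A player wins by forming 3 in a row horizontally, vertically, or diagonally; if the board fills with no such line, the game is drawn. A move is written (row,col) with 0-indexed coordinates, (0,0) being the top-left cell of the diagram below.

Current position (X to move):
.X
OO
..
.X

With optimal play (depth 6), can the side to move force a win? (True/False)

[.X/OO/../.X] X move#1: (0,0):+0/XX/OO/../.X*, (2,0):+0/.X/OO/X./.X, (2,1):-1/.X/OO/.X/.X, (3,0):+0/.X/OO/../XX
[XX/OO/../.X] O move#2: (2,0):+0/XX/OO/O./.X*, (2,1):+0/XX/OO/.O/.X, (3,0):+0/XX/OO/../OX
[XX/OO/O./.X] X move#3: (2,1):-1/XX/OO/OX/.X, (3,0):+0/XX/OO/O./XX*
[XX/OO/O./XX] O move#4: (2,1):+0/XX/OO/OO/XX*
[XX/OO/OO/XX] end (terminal +0, X#5); searched .X/OO/../.X to 6

X winning at [.X/OO/../.X]: False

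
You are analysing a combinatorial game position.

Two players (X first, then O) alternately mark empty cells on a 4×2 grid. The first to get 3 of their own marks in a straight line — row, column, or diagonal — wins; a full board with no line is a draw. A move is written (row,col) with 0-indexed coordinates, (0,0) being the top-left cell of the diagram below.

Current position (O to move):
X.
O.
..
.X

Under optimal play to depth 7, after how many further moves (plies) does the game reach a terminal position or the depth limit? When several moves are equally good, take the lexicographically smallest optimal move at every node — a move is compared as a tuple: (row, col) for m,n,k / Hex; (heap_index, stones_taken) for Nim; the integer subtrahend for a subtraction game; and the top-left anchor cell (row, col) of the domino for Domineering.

ply 1, O at X./O./../.X | (0,1)=+0→XO/O./../.X*; (1,1)=+0→X./OO/../.X; (2,0)=+0→X./O./O./.X; (2,1)=+0→X./O./.O/.X; (3,0)=+0→X./O./../OX
ply 2, X at XO/O./../.X | (1,1)=+0→XO/OX/../.X*; (2,0)=+0→XO/O./X./.X; (2,1)=+0→XO/O./.X/.X; (3,0)=+0→XO/O./../XX
ply 3, O at XO/OX/../.X | (2,0)=-1→XO/OX/O./.X; (2,1)=+0→XO/OX/.O/.X*; (3,0)=-1→XO/OX/../OX
ply 4, X at XO/OX/.O/.X | (2,0)=+0→XO/OX/XO/.X*; (3,0)=+0→XO/OX/.O/XX
ply 5, O at XO/OX/XO/.X | (3,0)=+0→XO/OX/XO/OX*
ply 6: XO/OX/XO/OX is terminal +0 (X); from X./O./../.X depth 7

PV length from [X./O./../.X]: 5 plies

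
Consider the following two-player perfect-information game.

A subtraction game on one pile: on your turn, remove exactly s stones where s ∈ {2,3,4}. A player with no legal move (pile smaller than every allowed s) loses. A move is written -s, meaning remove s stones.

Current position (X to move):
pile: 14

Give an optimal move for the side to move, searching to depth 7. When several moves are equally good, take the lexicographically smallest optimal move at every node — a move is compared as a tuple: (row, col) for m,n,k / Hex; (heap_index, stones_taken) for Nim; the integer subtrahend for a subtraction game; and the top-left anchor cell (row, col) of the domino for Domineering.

[14] X move#1: -2:+1/12*, -3:-1/11, -4:-1/10
[12] O move#2: -2:-1/10*, -3:-1/9, -4:-1/8
[10] X move#3: -2:-1/8, -3:+1/7*, -4:+1/6
[7] O move#4: -2:-1/5*, -3:-1/4, -4:-1/3
[5] X move#5: -2:-1/3, -3:-1/2, -4:+1/1*
[1] end (terminal -1, O#6); searched 14 to 7

X's best at [14]: -2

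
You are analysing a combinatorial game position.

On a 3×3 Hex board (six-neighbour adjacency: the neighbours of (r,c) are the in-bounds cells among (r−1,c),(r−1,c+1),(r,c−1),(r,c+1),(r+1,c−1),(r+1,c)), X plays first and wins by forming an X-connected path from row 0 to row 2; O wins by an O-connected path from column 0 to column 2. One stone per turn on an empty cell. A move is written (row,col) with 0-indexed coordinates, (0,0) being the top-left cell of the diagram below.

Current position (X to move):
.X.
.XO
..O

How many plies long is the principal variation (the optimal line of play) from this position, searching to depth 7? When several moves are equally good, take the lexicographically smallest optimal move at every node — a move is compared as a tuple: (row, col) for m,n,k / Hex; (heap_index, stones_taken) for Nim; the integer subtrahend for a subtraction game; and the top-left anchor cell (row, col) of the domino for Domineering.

[.X./.XO/..O] X move#1: (0,0):+1/XX./.XO/..O*, (0,2):+1/.XX/.XO/..O, (1,0):+1/.X./XXO/..O, (2,0):+1/.X./.XO/X.O, (2,1):+1/.X./.XO/.XO
[XX./.XO/..O] O move#2: (0,2):-1/XXO/.XO/..O*, (1,0):-1/XX./OXO/..O, (2,0):-1/XX./.XO/O.O, (2,1):-1/XX./.XO/.OO
[XXO/.XO/..O] X move#3: (1,0):+1/XXO/XXO/..O*, (2,0):+1/XXO/.XO/X.O, (2,1):+1/XXO/.XO/.XO
[XXO/XXO/..O] O move#4: (2,0):-1/XXO/XXO/O.O*, (2,1):-1/XXO/XXO/.OO
[XXO/XXO/O.O] X move#5: (2,1):+1/XXO/XXO/OXO*
[XXO/XXO/OXO] end (terminal -1, O#6); searched .X./.XO/..O to 7

PV length from [.X./.XO/..O]: 5 plies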